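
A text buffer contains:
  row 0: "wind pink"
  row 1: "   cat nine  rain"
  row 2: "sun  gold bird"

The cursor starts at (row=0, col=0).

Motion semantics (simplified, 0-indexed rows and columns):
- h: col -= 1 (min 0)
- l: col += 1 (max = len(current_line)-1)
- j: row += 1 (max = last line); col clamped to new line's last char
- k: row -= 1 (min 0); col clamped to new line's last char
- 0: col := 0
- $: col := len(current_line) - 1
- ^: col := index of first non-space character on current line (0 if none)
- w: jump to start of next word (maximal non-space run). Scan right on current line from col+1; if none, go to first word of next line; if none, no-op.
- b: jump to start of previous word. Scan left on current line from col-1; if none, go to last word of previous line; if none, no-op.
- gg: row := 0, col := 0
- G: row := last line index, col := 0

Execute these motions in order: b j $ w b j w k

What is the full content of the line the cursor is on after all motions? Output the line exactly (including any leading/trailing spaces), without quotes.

Answer:    cat nine  rain

Derivation:
After 1 (b): row=0 col=0 char='w'
After 2 (j): row=1 col=0 char='_'
After 3 ($): row=1 col=16 char='n'
After 4 (w): row=2 col=0 char='s'
After 5 (b): row=1 col=13 char='r'
After 6 (j): row=2 col=13 char='d'
After 7 (w): row=2 col=13 char='d'
After 8 (k): row=1 col=13 char='r'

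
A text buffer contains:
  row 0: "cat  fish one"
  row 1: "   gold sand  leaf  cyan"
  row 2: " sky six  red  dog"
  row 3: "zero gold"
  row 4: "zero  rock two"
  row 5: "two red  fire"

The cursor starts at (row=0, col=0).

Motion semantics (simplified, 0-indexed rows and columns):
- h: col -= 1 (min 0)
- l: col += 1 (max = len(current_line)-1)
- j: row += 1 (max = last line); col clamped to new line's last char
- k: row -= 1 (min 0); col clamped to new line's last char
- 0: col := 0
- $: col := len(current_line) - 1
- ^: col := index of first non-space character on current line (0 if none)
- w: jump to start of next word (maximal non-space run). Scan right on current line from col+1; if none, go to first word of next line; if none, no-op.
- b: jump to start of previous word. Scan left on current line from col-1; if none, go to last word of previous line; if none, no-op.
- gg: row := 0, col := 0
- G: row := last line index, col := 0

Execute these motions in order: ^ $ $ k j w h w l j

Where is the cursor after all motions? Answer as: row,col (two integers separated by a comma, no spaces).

Answer: 2,15

Derivation:
After 1 (^): row=0 col=0 char='c'
After 2 ($): row=0 col=12 char='e'
After 3 ($): row=0 col=12 char='e'
After 4 (k): row=0 col=12 char='e'
After 5 (j): row=1 col=12 char='_'
After 6 (w): row=1 col=14 char='l'
After 7 (h): row=1 col=13 char='_'
After 8 (w): row=1 col=14 char='l'
After 9 (l): row=1 col=15 char='e'
After 10 (j): row=2 col=15 char='d'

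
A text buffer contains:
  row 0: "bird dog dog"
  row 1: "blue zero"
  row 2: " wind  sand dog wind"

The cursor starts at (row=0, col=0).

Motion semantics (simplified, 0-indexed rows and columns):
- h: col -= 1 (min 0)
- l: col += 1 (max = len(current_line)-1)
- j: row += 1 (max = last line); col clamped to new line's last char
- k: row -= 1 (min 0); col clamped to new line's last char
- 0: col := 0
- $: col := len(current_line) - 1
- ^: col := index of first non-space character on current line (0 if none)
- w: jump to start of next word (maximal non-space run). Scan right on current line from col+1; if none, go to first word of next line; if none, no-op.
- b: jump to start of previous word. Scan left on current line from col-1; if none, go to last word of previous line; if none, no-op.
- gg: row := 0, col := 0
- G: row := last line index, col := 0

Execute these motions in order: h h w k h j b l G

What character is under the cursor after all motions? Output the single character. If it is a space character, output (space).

After 1 (h): row=0 col=0 char='b'
After 2 (h): row=0 col=0 char='b'
After 3 (w): row=0 col=5 char='d'
After 4 (k): row=0 col=5 char='d'
After 5 (h): row=0 col=4 char='_'
After 6 (j): row=1 col=4 char='_'
After 7 (b): row=1 col=0 char='b'
After 8 (l): row=1 col=1 char='l'
After 9 (G): row=2 col=0 char='_'

Answer: (space)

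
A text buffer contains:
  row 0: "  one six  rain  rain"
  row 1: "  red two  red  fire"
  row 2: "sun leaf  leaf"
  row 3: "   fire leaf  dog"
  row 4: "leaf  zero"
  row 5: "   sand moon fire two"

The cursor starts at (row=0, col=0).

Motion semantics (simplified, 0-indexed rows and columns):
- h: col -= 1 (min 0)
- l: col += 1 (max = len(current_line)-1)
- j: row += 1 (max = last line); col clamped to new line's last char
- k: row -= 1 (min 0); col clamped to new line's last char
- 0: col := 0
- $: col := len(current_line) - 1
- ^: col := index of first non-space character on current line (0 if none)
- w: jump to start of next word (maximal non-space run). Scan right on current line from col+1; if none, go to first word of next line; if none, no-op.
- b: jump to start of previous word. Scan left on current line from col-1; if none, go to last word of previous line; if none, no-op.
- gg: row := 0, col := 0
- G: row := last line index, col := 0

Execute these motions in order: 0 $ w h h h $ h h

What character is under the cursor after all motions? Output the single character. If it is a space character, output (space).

Answer: i

Derivation:
After 1 (0): row=0 col=0 char='_'
After 2 ($): row=0 col=20 char='n'
After 3 (w): row=1 col=2 char='r'
After 4 (h): row=1 col=1 char='_'
After 5 (h): row=1 col=0 char='_'
After 6 (h): row=1 col=0 char='_'
After 7 ($): row=1 col=19 char='e'
After 8 (h): row=1 col=18 char='r'
After 9 (h): row=1 col=17 char='i'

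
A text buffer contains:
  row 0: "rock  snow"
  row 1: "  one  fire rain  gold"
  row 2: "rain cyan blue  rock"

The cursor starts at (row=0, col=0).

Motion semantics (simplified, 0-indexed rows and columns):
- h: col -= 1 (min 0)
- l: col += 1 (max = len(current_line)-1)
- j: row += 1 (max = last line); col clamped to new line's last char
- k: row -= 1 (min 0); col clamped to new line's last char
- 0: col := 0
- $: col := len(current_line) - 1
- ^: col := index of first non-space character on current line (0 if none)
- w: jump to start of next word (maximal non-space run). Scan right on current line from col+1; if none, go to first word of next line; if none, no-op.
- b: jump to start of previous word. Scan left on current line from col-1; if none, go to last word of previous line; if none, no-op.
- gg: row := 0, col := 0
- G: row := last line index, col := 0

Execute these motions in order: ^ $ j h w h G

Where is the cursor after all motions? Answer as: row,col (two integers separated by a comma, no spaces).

After 1 (^): row=0 col=0 char='r'
After 2 ($): row=0 col=9 char='w'
After 3 (j): row=1 col=9 char='r'
After 4 (h): row=1 col=8 char='i'
After 5 (w): row=1 col=12 char='r'
After 6 (h): row=1 col=11 char='_'
After 7 (G): row=2 col=0 char='r'

Answer: 2,0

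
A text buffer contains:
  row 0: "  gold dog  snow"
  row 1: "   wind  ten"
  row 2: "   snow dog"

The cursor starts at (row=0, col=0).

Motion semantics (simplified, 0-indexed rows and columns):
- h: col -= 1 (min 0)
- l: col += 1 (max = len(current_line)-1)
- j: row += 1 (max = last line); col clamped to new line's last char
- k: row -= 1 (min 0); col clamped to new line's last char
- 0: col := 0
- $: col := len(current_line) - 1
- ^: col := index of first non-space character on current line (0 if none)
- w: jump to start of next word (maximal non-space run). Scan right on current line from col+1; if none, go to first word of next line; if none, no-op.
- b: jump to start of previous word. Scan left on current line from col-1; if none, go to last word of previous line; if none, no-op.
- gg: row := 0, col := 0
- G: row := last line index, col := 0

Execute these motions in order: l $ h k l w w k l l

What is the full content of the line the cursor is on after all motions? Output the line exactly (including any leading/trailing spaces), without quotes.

After 1 (l): row=0 col=1 char='_'
After 2 ($): row=0 col=15 char='w'
After 3 (h): row=0 col=14 char='o'
After 4 (k): row=0 col=14 char='o'
After 5 (l): row=0 col=15 char='w'
After 6 (w): row=1 col=3 char='w'
After 7 (w): row=1 col=9 char='t'
After 8 (k): row=0 col=9 char='g'
After 9 (l): row=0 col=10 char='_'
After 10 (l): row=0 col=11 char='_'

Answer:   gold dog  snow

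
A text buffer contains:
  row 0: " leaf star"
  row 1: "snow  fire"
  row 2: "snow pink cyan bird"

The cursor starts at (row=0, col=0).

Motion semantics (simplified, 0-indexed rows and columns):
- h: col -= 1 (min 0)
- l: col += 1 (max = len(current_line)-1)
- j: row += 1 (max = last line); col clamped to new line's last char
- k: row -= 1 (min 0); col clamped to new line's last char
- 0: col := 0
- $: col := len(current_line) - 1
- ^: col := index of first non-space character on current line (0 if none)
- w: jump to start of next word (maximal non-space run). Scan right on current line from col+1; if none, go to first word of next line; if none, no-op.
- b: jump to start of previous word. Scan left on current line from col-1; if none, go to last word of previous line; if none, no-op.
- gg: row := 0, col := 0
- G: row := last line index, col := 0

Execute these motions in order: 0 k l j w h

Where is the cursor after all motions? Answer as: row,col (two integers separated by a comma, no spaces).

Answer: 1,5

Derivation:
After 1 (0): row=0 col=0 char='_'
After 2 (k): row=0 col=0 char='_'
After 3 (l): row=0 col=1 char='l'
After 4 (j): row=1 col=1 char='n'
After 5 (w): row=1 col=6 char='f'
After 6 (h): row=1 col=5 char='_'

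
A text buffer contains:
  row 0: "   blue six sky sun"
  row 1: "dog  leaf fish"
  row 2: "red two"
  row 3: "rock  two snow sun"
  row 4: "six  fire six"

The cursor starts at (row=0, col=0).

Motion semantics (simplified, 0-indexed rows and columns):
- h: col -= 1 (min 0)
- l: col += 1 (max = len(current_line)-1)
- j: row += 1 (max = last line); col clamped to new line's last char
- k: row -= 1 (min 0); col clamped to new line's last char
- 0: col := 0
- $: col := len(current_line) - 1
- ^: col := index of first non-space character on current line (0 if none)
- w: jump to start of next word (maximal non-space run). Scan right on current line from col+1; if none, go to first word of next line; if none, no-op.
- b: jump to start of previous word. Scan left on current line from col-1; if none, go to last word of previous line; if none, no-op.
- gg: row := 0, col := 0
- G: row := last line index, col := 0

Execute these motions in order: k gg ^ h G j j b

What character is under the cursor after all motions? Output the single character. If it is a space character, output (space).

Answer: s

Derivation:
After 1 (k): row=0 col=0 char='_'
After 2 (gg): row=0 col=0 char='_'
After 3 (^): row=0 col=3 char='b'
After 4 (h): row=0 col=2 char='_'
After 5 (G): row=4 col=0 char='s'
After 6 (j): row=4 col=0 char='s'
After 7 (j): row=4 col=0 char='s'
After 8 (b): row=3 col=15 char='s'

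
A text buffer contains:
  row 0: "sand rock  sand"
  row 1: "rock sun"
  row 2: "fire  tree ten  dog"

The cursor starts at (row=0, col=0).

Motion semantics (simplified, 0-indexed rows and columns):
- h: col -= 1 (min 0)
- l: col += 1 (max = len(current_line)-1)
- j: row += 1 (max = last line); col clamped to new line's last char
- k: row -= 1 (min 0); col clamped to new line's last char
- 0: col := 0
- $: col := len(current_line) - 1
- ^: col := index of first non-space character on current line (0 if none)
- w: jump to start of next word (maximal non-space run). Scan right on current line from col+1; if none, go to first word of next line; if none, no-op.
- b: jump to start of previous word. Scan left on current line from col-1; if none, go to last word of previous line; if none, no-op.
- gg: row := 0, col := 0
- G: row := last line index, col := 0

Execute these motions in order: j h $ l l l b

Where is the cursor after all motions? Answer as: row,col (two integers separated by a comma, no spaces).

Answer: 1,5

Derivation:
After 1 (j): row=1 col=0 char='r'
After 2 (h): row=1 col=0 char='r'
After 3 ($): row=1 col=7 char='n'
After 4 (l): row=1 col=7 char='n'
After 5 (l): row=1 col=7 char='n'
After 6 (l): row=1 col=7 char='n'
After 7 (b): row=1 col=5 char='s'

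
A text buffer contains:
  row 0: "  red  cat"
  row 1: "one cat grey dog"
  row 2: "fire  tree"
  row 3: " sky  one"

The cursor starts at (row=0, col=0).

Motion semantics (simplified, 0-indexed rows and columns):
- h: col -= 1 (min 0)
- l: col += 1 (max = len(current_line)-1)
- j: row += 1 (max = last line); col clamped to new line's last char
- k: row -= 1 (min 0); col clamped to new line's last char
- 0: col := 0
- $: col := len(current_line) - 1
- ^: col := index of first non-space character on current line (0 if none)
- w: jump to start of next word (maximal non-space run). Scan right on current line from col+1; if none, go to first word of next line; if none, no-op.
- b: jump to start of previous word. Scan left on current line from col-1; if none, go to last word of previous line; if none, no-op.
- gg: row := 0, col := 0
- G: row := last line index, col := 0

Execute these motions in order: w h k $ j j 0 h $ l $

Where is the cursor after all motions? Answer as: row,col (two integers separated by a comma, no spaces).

After 1 (w): row=0 col=2 char='r'
After 2 (h): row=0 col=1 char='_'
After 3 (k): row=0 col=1 char='_'
After 4 ($): row=0 col=9 char='t'
After 5 (j): row=1 col=9 char='r'
After 6 (j): row=2 col=9 char='e'
After 7 (0): row=2 col=0 char='f'
After 8 (h): row=2 col=0 char='f'
After 9 ($): row=2 col=9 char='e'
After 10 (l): row=2 col=9 char='e'
After 11 ($): row=2 col=9 char='e'

Answer: 2,9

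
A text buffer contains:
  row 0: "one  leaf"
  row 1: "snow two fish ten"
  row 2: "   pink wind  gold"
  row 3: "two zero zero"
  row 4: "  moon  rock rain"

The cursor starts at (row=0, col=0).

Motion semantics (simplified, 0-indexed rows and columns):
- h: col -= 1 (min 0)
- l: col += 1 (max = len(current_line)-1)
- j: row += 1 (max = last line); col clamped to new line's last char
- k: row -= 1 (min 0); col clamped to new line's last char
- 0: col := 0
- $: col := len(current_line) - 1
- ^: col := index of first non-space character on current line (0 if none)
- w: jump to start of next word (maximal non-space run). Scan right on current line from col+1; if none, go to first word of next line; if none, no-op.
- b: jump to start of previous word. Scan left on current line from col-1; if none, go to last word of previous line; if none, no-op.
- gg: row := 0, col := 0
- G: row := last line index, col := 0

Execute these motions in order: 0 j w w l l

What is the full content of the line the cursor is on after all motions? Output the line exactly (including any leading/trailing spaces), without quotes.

Answer: snow two fish ten

Derivation:
After 1 (0): row=0 col=0 char='o'
After 2 (j): row=1 col=0 char='s'
After 3 (w): row=1 col=5 char='t'
After 4 (w): row=1 col=9 char='f'
After 5 (l): row=1 col=10 char='i'
After 6 (l): row=1 col=11 char='s'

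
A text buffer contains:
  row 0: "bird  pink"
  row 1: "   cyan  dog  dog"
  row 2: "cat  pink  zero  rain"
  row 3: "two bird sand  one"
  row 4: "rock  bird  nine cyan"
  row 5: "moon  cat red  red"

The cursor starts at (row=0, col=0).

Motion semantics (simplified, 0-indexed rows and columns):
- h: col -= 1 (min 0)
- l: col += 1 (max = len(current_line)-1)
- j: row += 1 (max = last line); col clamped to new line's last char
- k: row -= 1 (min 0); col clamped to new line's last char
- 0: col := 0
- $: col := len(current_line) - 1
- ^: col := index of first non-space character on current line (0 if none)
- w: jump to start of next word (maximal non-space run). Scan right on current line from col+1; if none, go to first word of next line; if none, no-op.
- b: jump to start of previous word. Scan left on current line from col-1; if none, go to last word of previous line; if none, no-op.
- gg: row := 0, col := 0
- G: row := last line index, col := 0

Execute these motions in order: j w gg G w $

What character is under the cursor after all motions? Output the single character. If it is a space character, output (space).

After 1 (j): row=1 col=0 char='_'
After 2 (w): row=1 col=3 char='c'
After 3 (gg): row=0 col=0 char='b'
After 4 (G): row=5 col=0 char='m'
After 5 (w): row=5 col=6 char='c'
After 6 ($): row=5 col=17 char='d'

Answer: d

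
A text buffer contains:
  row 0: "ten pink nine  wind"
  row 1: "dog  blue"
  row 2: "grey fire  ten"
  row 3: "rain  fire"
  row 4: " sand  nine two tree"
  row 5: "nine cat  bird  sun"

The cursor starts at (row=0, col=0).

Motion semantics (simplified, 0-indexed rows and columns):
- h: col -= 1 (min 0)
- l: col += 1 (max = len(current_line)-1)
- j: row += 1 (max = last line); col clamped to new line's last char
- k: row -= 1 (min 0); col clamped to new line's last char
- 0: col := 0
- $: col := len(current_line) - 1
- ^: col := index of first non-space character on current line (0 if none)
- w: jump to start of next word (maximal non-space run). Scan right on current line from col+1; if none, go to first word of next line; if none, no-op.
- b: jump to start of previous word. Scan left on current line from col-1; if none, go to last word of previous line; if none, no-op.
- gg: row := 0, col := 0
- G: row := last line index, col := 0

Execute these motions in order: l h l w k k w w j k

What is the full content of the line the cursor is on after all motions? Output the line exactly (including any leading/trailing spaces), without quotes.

Answer: ten pink nine  wind

Derivation:
After 1 (l): row=0 col=1 char='e'
After 2 (h): row=0 col=0 char='t'
After 3 (l): row=0 col=1 char='e'
After 4 (w): row=0 col=4 char='p'
After 5 (k): row=0 col=4 char='p'
After 6 (k): row=0 col=4 char='p'
After 7 (w): row=0 col=9 char='n'
After 8 (w): row=0 col=15 char='w'
After 9 (j): row=1 col=8 char='e'
After 10 (k): row=0 col=8 char='_'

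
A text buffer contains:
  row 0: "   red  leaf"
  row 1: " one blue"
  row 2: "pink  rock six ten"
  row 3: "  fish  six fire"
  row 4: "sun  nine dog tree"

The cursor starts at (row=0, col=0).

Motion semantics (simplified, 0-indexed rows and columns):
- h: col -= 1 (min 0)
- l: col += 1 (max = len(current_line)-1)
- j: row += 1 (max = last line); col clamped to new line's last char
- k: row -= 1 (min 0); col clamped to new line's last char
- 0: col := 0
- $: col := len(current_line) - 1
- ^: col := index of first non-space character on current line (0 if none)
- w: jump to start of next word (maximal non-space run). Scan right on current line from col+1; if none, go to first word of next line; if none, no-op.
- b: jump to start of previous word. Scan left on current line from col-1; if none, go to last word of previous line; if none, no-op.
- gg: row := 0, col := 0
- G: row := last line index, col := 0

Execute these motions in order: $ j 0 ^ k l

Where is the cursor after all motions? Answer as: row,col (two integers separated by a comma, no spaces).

Answer: 0,2

Derivation:
After 1 ($): row=0 col=11 char='f'
After 2 (j): row=1 col=8 char='e'
After 3 (0): row=1 col=0 char='_'
After 4 (^): row=1 col=1 char='o'
After 5 (k): row=0 col=1 char='_'
After 6 (l): row=0 col=2 char='_'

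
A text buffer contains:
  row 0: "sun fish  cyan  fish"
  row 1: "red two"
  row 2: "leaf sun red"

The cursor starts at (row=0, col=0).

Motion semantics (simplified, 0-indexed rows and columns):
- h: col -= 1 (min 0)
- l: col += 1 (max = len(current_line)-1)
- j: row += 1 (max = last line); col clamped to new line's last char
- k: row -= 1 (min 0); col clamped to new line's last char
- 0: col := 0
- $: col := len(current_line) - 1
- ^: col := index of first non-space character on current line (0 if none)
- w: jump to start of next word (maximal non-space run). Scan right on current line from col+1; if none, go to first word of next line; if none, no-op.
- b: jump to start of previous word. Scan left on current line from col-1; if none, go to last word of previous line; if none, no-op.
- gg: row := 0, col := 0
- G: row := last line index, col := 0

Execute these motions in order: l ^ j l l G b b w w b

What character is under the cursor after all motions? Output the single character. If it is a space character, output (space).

Answer: t

Derivation:
After 1 (l): row=0 col=1 char='u'
After 2 (^): row=0 col=0 char='s'
After 3 (j): row=1 col=0 char='r'
After 4 (l): row=1 col=1 char='e'
After 5 (l): row=1 col=2 char='d'
After 6 (G): row=2 col=0 char='l'
After 7 (b): row=1 col=4 char='t'
After 8 (b): row=1 col=0 char='r'
After 9 (w): row=1 col=4 char='t'
After 10 (w): row=2 col=0 char='l'
After 11 (b): row=1 col=4 char='t'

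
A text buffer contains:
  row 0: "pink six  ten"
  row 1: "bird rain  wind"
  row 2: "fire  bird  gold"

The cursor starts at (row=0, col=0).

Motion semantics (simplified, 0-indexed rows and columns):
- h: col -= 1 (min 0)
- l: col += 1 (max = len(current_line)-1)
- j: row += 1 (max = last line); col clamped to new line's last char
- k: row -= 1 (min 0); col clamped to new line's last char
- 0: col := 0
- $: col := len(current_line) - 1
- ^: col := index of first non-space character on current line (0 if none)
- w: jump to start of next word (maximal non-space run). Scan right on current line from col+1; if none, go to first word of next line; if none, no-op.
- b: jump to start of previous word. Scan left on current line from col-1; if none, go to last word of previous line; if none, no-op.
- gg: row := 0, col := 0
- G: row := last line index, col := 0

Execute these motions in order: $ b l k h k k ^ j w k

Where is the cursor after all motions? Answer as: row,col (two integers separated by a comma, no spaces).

After 1 ($): row=0 col=12 char='n'
After 2 (b): row=0 col=10 char='t'
After 3 (l): row=0 col=11 char='e'
After 4 (k): row=0 col=11 char='e'
After 5 (h): row=0 col=10 char='t'
After 6 (k): row=0 col=10 char='t'
After 7 (k): row=0 col=10 char='t'
After 8 (^): row=0 col=0 char='p'
After 9 (j): row=1 col=0 char='b'
After 10 (w): row=1 col=5 char='r'
After 11 (k): row=0 col=5 char='s'

Answer: 0,5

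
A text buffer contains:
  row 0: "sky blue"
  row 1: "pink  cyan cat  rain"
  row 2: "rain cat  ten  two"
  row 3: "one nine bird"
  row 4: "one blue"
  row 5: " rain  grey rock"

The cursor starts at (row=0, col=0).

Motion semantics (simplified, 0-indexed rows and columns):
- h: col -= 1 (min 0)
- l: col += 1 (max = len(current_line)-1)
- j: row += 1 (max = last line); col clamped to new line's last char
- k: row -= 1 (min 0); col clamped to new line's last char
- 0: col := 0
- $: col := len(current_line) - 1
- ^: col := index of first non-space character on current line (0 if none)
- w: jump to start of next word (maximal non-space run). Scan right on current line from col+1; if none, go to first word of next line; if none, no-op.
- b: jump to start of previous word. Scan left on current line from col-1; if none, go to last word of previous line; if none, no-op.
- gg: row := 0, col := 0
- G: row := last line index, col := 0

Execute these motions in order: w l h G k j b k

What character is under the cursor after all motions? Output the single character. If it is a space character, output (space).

Answer: n

Derivation:
After 1 (w): row=0 col=4 char='b'
After 2 (l): row=0 col=5 char='l'
After 3 (h): row=0 col=4 char='b'
After 4 (G): row=5 col=0 char='_'
After 5 (k): row=4 col=0 char='o'
After 6 (j): row=5 col=0 char='_'
After 7 (b): row=4 col=4 char='b'
After 8 (k): row=3 col=4 char='n'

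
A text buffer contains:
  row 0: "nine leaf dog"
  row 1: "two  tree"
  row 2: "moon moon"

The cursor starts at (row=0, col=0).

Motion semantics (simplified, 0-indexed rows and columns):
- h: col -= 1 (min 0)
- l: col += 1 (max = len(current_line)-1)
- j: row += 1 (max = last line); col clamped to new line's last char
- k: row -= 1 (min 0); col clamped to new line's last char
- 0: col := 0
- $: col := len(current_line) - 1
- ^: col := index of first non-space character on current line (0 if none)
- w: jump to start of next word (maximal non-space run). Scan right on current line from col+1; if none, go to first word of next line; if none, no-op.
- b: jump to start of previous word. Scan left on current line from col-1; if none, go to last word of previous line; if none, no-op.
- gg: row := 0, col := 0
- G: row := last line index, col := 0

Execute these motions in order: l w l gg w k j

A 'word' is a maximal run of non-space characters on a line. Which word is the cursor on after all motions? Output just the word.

Answer: tree

Derivation:
After 1 (l): row=0 col=1 char='i'
After 2 (w): row=0 col=5 char='l'
After 3 (l): row=0 col=6 char='e'
After 4 (gg): row=0 col=0 char='n'
After 5 (w): row=0 col=5 char='l'
After 6 (k): row=0 col=5 char='l'
After 7 (j): row=1 col=5 char='t'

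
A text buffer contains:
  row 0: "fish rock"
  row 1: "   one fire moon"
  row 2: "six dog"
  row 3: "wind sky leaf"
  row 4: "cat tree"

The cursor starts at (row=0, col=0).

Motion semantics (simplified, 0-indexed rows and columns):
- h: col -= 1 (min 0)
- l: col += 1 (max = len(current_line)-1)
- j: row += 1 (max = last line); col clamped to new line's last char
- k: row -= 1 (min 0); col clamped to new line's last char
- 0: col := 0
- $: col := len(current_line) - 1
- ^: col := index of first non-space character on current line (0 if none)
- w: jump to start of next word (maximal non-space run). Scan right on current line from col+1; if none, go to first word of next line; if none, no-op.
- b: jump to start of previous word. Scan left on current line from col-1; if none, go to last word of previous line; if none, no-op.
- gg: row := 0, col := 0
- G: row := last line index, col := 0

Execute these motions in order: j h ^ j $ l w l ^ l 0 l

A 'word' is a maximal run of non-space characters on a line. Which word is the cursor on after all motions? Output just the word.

Answer: wind

Derivation:
After 1 (j): row=1 col=0 char='_'
After 2 (h): row=1 col=0 char='_'
After 3 (^): row=1 col=3 char='o'
After 4 (j): row=2 col=3 char='_'
After 5 ($): row=2 col=6 char='g'
After 6 (l): row=2 col=6 char='g'
After 7 (w): row=3 col=0 char='w'
After 8 (l): row=3 col=1 char='i'
After 9 (^): row=3 col=0 char='w'
After 10 (l): row=3 col=1 char='i'
After 11 (0): row=3 col=0 char='w'
After 12 (l): row=3 col=1 char='i'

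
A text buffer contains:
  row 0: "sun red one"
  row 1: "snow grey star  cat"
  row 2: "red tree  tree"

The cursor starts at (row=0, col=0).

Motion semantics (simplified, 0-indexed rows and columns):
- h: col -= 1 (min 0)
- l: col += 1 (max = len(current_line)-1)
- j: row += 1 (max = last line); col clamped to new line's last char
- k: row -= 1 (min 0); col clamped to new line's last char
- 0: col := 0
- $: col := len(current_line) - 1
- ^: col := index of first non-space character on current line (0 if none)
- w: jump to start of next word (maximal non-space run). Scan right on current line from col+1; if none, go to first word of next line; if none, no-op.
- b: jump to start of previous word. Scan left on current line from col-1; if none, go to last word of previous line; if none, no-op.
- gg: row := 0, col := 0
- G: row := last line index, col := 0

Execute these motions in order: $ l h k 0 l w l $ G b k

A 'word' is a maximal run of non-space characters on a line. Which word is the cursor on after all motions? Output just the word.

After 1 ($): row=0 col=10 char='e'
After 2 (l): row=0 col=10 char='e'
After 3 (h): row=0 col=9 char='n'
After 4 (k): row=0 col=9 char='n'
After 5 (0): row=0 col=0 char='s'
After 6 (l): row=0 col=1 char='u'
After 7 (w): row=0 col=4 char='r'
After 8 (l): row=0 col=5 char='e'
After 9 ($): row=0 col=10 char='e'
After 10 (G): row=2 col=0 char='r'
After 11 (b): row=1 col=16 char='c'
After 12 (k): row=0 col=10 char='e'

Answer: one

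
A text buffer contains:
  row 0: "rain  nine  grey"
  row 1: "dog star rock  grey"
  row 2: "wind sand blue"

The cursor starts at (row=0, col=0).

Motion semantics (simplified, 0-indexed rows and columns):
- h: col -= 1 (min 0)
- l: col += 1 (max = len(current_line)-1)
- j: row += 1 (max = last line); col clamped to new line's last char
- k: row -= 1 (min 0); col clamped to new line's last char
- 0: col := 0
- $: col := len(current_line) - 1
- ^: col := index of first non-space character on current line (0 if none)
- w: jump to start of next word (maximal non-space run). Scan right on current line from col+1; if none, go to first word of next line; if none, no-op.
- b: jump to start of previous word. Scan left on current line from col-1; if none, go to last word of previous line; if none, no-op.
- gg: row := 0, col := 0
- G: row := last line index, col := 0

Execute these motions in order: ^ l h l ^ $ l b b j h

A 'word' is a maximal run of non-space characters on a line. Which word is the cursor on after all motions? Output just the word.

After 1 (^): row=0 col=0 char='r'
After 2 (l): row=0 col=1 char='a'
After 3 (h): row=0 col=0 char='r'
After 4 (l): row=0 col=1 char='a'
After 5 (^): row=0 col=0 char='r'
After 6 ($): row=0 col=15 char='y'
After 7 (l): row=0 col=15 char='y'
After 8 (b): row=0 col=12 char='g'
After 9 (b): row=0 col=6 char='n'
After 10 (j): row=1 col=6 char='a'
After 11 (h): row=1 col=5 char='t'

Answer: star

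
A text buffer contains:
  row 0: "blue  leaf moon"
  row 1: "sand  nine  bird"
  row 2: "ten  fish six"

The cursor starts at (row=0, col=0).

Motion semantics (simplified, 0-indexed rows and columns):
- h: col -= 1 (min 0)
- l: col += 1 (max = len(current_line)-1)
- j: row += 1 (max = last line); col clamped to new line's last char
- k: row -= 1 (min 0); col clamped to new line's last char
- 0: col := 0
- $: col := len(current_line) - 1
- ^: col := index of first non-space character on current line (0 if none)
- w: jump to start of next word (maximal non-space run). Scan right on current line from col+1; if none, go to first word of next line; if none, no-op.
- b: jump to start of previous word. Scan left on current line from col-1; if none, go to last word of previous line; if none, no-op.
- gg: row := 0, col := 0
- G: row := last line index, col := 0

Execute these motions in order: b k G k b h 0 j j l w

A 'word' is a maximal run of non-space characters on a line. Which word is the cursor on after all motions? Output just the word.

Answer: fish

Derivation:
After 1 (b): row=0 col=0 char='b'
After 2 (k): row=0 col=0 char='b'
After 3 (G): row=2 col=0 char='t'
After 4 (k): row=1 col=0 char='s'
After 5 (b): row=0 col=11 char='m'
After 6 (h): row=0 col=10 char='_'
After 7 (0): row=0 col=0 char='b'
After 8 (j): row=1 col=0 char='s'
After 9 (j): row=2 col=0 char='t'
After 10 (l): row=2 col=1 char='e'
After 11 (w): row=2 col=5 char='f'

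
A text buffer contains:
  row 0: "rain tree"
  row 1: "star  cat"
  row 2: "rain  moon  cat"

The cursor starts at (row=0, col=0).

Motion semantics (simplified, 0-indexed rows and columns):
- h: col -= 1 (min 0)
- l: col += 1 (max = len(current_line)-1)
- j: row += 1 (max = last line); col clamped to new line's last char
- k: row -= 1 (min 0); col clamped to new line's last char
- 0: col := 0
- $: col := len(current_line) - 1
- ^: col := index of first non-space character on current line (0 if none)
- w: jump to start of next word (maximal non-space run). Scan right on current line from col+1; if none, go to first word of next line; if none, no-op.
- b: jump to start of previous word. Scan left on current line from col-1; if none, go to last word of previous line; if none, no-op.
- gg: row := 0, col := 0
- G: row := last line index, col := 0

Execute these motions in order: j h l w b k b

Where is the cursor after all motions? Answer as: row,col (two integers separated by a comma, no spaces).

After 1 (j): row=1 col=0 char='s'
After 2 (h): row=1 col=0 char='s'
After 3 (l): row=1 col=1 char='t'
After 4 (w): row=1 col=6 char='c'
After 5 (b): row=1 col=0 char='s'
After 6 (k): row=0 col=0 char='r'
After 7 (b): row=0 col=0 char='r'

Answer: 0,0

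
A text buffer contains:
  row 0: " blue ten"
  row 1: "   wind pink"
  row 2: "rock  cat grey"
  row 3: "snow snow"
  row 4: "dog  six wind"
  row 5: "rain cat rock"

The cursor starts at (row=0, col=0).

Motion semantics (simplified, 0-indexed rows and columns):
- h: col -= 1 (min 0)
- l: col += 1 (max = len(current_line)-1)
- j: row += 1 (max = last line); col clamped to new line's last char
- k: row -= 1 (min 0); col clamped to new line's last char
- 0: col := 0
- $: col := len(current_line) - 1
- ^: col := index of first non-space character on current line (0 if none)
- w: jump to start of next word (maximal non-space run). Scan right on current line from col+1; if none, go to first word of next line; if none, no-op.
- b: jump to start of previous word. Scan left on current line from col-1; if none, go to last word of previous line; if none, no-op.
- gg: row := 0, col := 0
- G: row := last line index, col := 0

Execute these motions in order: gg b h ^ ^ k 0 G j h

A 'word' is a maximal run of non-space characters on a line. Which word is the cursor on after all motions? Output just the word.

After 1 (gg): row=0 col=0 char='_'
After 2 (b): row=0 col=0 char='_'
After 3 (h): row=0 col=0 char='_'
After 4 (^): row=0 col=1 char='b'
After 5 (^): row=0 col=1 char='b'
After 6 (k): row=0 col=1 char='b'
After 7 (0): row=0 col=0 char='_'
After 8 (G): row=5 col=0 char='r'
After 9 (j): row=5 col=0 char='r'
After 10 (h): row=5 col=0 char='r'

Answer: rain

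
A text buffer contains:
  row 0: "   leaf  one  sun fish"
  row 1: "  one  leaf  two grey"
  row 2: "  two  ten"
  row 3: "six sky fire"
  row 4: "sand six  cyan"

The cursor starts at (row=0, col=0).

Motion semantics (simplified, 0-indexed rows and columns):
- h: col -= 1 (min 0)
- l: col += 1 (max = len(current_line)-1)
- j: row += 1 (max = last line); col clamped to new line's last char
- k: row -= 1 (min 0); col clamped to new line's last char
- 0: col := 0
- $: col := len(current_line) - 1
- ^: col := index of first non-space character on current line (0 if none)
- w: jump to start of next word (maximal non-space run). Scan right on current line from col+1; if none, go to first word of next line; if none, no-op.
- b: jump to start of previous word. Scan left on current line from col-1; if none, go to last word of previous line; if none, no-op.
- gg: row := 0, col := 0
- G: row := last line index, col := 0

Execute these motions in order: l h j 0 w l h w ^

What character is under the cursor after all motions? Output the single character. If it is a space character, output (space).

Answer: o

Derivation:
After 1 (l): row=0 col=1 char='_'
After 2 (h): row=0 col=0 char='_'
After 3 (j): row=1 col=0 char='_'
After 4 (0): row=1 col=0 char='_'
After 5 (w): row=1 col=2 char='o'
After 6 (l): row=1 col=3 char='n'
After 7 (h): row=1 col=2 char='o'
After 8 (w): row=1 col=7 char='l'
After 9 (^): row=1 col=2 char='o'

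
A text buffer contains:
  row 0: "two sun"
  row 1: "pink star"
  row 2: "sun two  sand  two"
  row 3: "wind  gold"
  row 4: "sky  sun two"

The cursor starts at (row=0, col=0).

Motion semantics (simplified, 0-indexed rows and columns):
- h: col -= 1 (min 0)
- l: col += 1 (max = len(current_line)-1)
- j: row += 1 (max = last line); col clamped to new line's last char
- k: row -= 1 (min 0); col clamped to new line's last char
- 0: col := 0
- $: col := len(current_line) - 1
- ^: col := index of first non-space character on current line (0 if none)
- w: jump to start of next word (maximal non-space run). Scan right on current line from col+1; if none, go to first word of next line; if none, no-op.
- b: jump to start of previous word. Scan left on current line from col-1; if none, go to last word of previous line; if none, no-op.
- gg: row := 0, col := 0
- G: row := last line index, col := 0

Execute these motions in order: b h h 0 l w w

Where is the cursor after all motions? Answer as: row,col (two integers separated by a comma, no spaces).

Answer: 1,0

Derivation:
After 1 (b): row=0 col=0 char='t'
After 2 (h): row=0 col=0 char='t'
After 3 (h): row=0 col=0 char='t'
After 4 (0): row=0 col=0 char='t'
After 5 (l): row=0 col=1 char='w'
After 6 (w): row=0 col=4 char='s'
After 7 (w): row=1 col=0 char='p'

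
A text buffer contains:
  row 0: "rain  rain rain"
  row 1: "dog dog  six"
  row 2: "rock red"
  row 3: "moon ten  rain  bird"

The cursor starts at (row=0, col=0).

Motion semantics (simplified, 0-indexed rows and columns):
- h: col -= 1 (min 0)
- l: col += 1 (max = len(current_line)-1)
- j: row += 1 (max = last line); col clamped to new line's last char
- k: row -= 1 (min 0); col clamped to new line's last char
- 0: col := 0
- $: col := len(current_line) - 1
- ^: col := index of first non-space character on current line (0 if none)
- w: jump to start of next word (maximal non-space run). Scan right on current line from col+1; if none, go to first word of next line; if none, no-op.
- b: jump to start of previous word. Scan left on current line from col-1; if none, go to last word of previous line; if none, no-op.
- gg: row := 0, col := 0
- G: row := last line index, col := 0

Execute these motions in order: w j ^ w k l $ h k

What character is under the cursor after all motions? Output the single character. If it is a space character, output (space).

Answer: i

Derivation:
After 1 (w): row=0 col=6 char='r'
After 2 (j): row=1 col=6 char='g'
After 3 (^): row=1 col=0 char='d'
After 4 (w): row=1 col=4 char='d'
After 5 (k): row=0 col=4 char='_'
After 6 (l): row=0 col=5 char='_'
After 7 ($): row=0 col=14 char='n'
After 8 (h): row=0 col=13 char='i'
After 9 (k): row=0 col=13 char='i'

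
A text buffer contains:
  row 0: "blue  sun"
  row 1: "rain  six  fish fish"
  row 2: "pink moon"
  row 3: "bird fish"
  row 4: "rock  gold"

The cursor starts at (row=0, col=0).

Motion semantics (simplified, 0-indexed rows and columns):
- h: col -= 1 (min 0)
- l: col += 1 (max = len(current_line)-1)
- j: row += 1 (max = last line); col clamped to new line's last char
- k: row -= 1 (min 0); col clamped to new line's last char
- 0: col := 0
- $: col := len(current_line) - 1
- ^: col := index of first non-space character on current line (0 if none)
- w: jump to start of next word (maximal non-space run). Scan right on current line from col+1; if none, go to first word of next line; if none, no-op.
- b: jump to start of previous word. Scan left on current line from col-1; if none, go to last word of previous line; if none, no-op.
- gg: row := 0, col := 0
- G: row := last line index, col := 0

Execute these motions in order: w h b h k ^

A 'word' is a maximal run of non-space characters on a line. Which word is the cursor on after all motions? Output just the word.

Answer: blue

Derivation:
After 1 (w): row=0 col=6 char='s'
After 2 (h): row=0 col=5 char='_'
After 3 (b): row=0 col=0 char='b'
After 4 (h): row=0 col=0 char='b'
After 5 (k): row=0 col=0 char='b'
After 6 (^): row=0 col=0 char='b'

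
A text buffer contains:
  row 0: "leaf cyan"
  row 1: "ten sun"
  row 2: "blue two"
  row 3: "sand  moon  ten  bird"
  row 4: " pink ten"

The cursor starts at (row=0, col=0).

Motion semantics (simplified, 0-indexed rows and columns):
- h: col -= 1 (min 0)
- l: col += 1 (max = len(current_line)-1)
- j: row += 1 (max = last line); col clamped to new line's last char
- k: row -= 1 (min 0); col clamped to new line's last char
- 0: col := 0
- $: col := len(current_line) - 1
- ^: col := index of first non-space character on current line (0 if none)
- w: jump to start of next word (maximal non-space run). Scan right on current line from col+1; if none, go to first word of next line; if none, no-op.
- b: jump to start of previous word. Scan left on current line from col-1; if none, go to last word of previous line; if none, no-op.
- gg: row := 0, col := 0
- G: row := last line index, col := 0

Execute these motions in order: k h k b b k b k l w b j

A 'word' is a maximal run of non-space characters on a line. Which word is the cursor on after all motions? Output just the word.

Answer: ten

Derivation:
After 1 (k): row=0 col=0 char='l'
After 2 (h): row=0 col=0 char='l'
After 3 (k): row=0 col=0 char='l'
After 4 (b): row=0 col=0 char='l'
After 5 (b): row=0 col=0 char='l'
After 6 (k): row=0 col=0 char='l'
After 7 (b): row=0 col=0 char='l'
After 8 (k): row=0 col=0 char='l'
After 9 (l): row=0 col=1 char='e'
After 10 (w): row=0 col=5 char='c'
After 11 (b): row=0 col=0 char='l'
After 12 (j): row=1 col=0 char='t'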